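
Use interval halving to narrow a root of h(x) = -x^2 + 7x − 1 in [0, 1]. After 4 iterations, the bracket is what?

midpoint 0.5: h = 2.25 > 0 → [0, 0.5]
midpoint 0.25: h = 0.6875 > 0 → [0, 0.25]
midpoint 0.125: h = -0.140625 < 0 → [0.125, 0.25]
midpoint 0.1875: h = 0.2773 > 0 → [0.125, 0.1875]

[0.125, 0.1875]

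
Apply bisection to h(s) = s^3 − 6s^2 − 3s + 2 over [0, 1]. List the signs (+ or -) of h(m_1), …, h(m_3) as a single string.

-++

h(0.5) = -0.875 < 0, so the root lies in [0, 0.5]
h(0.25) = 0.890625 > 0, so the root lies in [0.25, 0.5]
h(0.375) = 0.083984 > 0, so the root lies in [0.375, 0.5]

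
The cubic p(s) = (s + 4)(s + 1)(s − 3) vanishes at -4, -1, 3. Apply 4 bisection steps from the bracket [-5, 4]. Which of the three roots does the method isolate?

3

midpoint -0.5: p = -6.125 < 0 → [-0.5, 4]
midpoint 1.75: p = -19.765625 < 0 → [1.75, 4]
midpoint 2.875: p = -3.330078 < 0 → [2.875, 4]
midpoint 3.4375: p = 14.4392 > 0 → [2.875, 3.4375]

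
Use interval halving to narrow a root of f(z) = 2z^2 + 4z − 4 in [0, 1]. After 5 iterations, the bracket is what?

[0.71875, 0.75]

z = 0.5 gives f = -1.5, negative; keep [0.5, 1]
z = 0.75 gives f = 0.125, positive; keep [0.5, 0.75]
z = 0.625 gives f = -0.71875, negative; keep [0.625, 0.75]
z = 0.6875 gives f = -0.3047, negative; keep [0.6875, 0.75]
z = 0.71875 gives f = -0.0918, negative; keep [0.71875, 0.75]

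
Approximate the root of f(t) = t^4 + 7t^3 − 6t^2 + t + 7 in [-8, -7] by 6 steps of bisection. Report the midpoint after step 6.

-7.765625

midpoint -7.5: f = -127.0625 < 0 → [-8, -7.5]
midpoint -7.75: f = -12.011719 < 0 → [-8, -7.75]
midpoint -7.875: f = 54.357666 > 0 → [-7.875, -7.75]
midpoint -7.8125: f = 20.4068 > 0 → [-7.8125, -7.75]
midpoint -7.78125: f = 4.0082 > 0 → [-7.78125, -7.75]
midpoint -7.765625: f = -4.0488 < 0 → [-7.78125, -7.765625]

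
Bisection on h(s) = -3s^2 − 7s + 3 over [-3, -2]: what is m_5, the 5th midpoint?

h(-2.5) = 1.75 > 0, so the root lies in [-3, -2.5]
h(-2.75) = -0.4375 < 0, so the root lies in [-2.75, -2.5]
h(-2.625) = 0.703125 > 0, so the root lies in [-2.75, -2.625]
h(-2.6875) = 0.1445 > 0, so the root lies in [-2.75, -2.6875]
h(-2.71875) = -0.1436 < 0, so the root lies in [-2.71875, -2.6875]

-2.71875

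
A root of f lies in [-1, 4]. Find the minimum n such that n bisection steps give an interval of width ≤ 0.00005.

Width after n steps is 5/2^n. Need 2^n ≥ 5/0.00005 = 100000.
2^16 = 65536 < 100000 ≤ 2^17 = 131072, so n = 17.

17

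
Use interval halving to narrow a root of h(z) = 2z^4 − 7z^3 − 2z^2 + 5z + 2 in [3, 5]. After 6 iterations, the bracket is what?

z = 4 gives h = 54, positive; keep [3, 4]
z = 3.5 gives h = -5, negative; keep [3.5, 4]
z = 3.75 gives h = 18.992188, positive; keep [3.5, 3.75]
z = 3.625 gives h = 5.7524, positive; keep [3.5, 3.625]
z = 3.5625 gives h = 0.0813, positive; keep [3.5, 3.5625]
z = 3.53125 gives h = -2.5311, negative; keep [3.53125, 3.5625]

[3.53125, 3.5625]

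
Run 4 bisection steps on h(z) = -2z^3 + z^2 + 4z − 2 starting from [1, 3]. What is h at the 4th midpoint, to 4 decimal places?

0.1914

h(2) = -6 < 0, so the root lies in [1, 2]
h(1.5) = -0.5 < 0, so the root lies in [1, 1.5]
h(1.25) = 0.65625 > 0, so the root lies in [1.25, 1.5]
h(1.375) = 0.1914 > 0, so the root lies in [1.375, 1.5]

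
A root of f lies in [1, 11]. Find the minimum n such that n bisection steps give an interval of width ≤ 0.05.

Width after n steps is 10/2^n. Need 2^n ≥ 10/0.05 = 200.
2^7 = 128 < 200 ≤ 2^8 = 256, so n = 8.

8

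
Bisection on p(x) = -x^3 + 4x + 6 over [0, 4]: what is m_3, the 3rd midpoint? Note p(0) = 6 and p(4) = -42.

2.5

midpoint 2: p = 6 > 0 → [2, 4]
midpoint 3: p = -9 < 0 → [2, 3]
midpoint 2.5: p = 0.375 > 0 → [2.5, 3]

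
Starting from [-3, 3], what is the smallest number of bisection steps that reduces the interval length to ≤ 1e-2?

Width after n steps is 6/2^n. Need 2^n ≥ 6/1e-2 = 600.
2^9 = 512 < 600 ≤ 2^10 = 1024, so n = 10.

10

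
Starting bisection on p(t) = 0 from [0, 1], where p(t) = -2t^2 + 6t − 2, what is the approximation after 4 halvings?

midpoint 0.5: p = 0.5 > 0 → [0, 0.5]
midpoint 0.25: p = -0.625 < 0 → [0.25, 0.5]
midpoint 0.375: p = -0.03125 < 0 → [0.375, 0.5]
midpoint 0.4375: p = 0.2422 > 0 → [0.375, 0.4375]

0.4375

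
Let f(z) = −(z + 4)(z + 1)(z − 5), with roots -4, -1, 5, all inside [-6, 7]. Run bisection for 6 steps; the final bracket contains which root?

f(0.5) = 30.375 > 0, so the root lies in [0.5, 7]
f(3.75) = 46.015625 > 0, so the root lies in [3.75, 7]
f(5.375) = -22.412109 < 0, so the root lies in [3.75, 5.375]
f(4.5625) = 20.8376 > 0, so the root lies in [4.5625, 5.375]
f(4.96875) = 1.6729 > 0, so the root lies in [4.96875, 5.375]
f(5.171875) = -9.7294 < 0, so the root lies in [4.96875, 5.171875]

5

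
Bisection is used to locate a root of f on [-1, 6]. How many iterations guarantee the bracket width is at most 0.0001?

Width after n steps is 7/2^n. Need 2^n ≥ 7/0.0001 = 70000.
2^16 = 65536 < 70000 ≤ 2^17 = 131072, so n = 17.

17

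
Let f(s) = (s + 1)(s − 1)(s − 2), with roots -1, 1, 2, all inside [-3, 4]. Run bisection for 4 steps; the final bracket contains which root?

-1

f(0.5) = 1.125 > 0, so the root lies in [-3, 0.5]
f(-1.25) = -1.828125 < 0, so the root lies in [-1.25, 0.5]
f(-0.375) = 2.041016 > 0, so the root lies in [-1.25, -0.375]
f(-0.8125) = 0.9558 > 0, so the root lies in [-1.25, -0.8125]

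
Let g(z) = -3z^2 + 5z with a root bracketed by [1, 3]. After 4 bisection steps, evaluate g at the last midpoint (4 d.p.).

0.2031

z = 2 gives g = -2, negative; keep [1, 2]
z = 1.5 gives g = 0.75, positive; keep [1.5, 2]
z = 1.75 gives g = -0.4375, negative; keep [1.5, 1.75]
z = 1.625 gives g = 0.2031, positive; keep [1.625, 1.75]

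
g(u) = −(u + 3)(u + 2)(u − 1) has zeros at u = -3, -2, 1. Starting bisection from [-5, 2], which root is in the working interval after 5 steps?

midpoint -1.5: g = 1.875 > 0 → [-1.5, 2]
midpoint 0.25: g = 5.484375 > 0 → [0.25, 2]
midpoint 1.125: g = -1.611328 < 0 → [0.25, 1.125]
midpoint 0.6875: g = 3.0969 > 0 → [0.6875, 1.125]
midpoint 0.90625: g = 1.0643 > 0 → [0.90625, 1.125]

1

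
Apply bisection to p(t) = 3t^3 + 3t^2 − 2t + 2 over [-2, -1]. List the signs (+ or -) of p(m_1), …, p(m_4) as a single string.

+-+-

p(-1.5) = 1.625 > 0, so the root lies in [-2, -1.5]
p(-1.75) = -1.390625 < 0, so the root lies in [-1.75, -1.5]
p(-1.625) = 0.298828 > 0, so the root lies in [-1.75, -1.625]
p(-1.6875) = -0.4983 < 0, so the root lies in [-1.6875, -1.625]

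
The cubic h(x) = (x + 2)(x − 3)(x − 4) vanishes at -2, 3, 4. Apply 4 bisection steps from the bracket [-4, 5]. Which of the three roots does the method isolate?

x = 0.5 gives h = 21.875, positive; keep [-4, 0.5]
x = -1.75 gives h = 6.828125, positive; keep [-4, -1.75]
x = -2.875 gives h = -35.341797, negative; keep [-2.875, -1.75]
x = -2.3125 gives h = -10.4797, negative; keep [-2.3125, -1.75]

-2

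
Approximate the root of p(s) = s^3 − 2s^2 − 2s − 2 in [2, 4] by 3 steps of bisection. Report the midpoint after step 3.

p(3) = 1 > 0, so the root lies in [2, 3]
p(2.5) = -3.875 < 0, so the root lies in [2.5, 3]
p(2.75) = -1.828125 < 0, so the root lies in [2.75, 3]

2.75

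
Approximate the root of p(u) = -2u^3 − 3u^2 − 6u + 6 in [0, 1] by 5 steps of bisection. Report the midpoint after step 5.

0.65625

u = 0.5 gives p = 2, positive; keep [0.5, 1]
u = 0.75 gives p = -1.03125, negative; keep [0.5, 0.75]
u = 0.625 gives p = 0.589844, positive; keep [0.625, 0.75]
u = 0.6875 gives p = -0.1929, negative; keep [0.625, 0.6875]
u = 0.65625 gives p = 0.2053, positive; keep [0.65625, 0.6875]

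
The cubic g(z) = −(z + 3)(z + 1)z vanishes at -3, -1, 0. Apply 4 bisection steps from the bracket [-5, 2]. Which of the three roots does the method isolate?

m = -1.5, g(m) = -1.125 (−); new bracket [-5, -1.5]
m = -3.25, g(m) = 1.828125 (+); new bracket [-3.25, -1.5]
m = -2.375, g(m) = -2.041016 (−); new bracket [-3.25, -2.375]
m = -2.8125, g(m) = -0.9558 (−); new bracket [-3.25, -2.8125]

-3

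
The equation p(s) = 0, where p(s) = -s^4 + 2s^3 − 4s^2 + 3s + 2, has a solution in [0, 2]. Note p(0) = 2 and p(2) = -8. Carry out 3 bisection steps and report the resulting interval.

[1.25, 1.5]

p(1) = 2 > 0, so the root lies in [1, 2]
p(1.5) = -0.8125 < 0, so the root lies in [1, 1.5]
p(1.25) = 0.964844 > 0, so the root lies in [1.25, 1.5]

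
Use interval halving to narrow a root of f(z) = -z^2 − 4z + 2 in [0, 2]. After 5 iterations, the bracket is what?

m = 1, f(m) = -3 (−); new bracket [0, 1]
m = 0.5, f(m) = -0.25 (−); new bracket [0, 0.5]
m = 0.25, f(m) = 0.9375 (+); new bracket [0.25, 0.5]
m = 0.375, f(m) = 0.3594 (+); new bracket [0.375, 0.5]
m = 0.4375, f(m) = 0.0586 (+); new bracket [0.4375, 0.5]

[0.4375, 0.5]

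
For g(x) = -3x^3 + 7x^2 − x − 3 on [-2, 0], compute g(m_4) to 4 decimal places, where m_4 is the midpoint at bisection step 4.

g(-1) = 8 > 0, so the root lies in [-1, 0]
g(-0.5) = -0.375 < 0, so the root lies in [-1, -0.5]
g(-0.75) = 2.953125 > 0, so the root lies in [-0.75, -0.5]
g(-0.625) = 1.0918 > 0, so the root lies in [-0.625, -0.5]

1.0918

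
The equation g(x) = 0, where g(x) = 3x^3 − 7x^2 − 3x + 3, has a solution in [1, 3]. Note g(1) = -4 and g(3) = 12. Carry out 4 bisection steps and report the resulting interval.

[2.5, 2.625]

m = 2, g(m) = -7 (−); new bracket [2, 3]
m = 2.5, g(m) = -1.375 (−); new bracket [2.5, 3]
m = 2.75, g(m) = 4.203125 (+); new bracket [2.5, 2.75]
m = 2.625, g(m) = 1.1543 (+); new bracket [2.5, 2.625]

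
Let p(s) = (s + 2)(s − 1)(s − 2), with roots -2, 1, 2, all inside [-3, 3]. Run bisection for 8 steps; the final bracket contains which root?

-2

s = 0 gives p = 4, positive; keep [-3, 0]
s = -1.5 gives p = 4.375, positive; keep [-3, -1.5]
s = -2.25 gives p = -3.453125, negative; keep [-2.25, -1.5]
s = -1.875 gives p = 1.3926, positive; keep [-2.25, -1.875]
s = -2.0625 gives p = -0.7776, negative; keep [-2.0625, -1.875]
s = -1.96875 gives p = 0.3682, positive; keep [-2.0625, -1.96875]
s = -2.015625 gives p = -0.1892, negative; keep [-2.015625, -1.96875]
s = -1.9921875 gives p = 0.0933, positive; keep [-2.015625, -1.9921875]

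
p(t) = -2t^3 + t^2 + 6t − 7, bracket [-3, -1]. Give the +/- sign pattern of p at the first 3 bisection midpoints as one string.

p(-2) = 1 > 0, so the root lies in [-2, -1]
p(-1.5) = -7 < 0, so the root lies in [-2, -1.5]
p(-1.75) = -3.71875 < 0, so the root lies in [-2, -1.75]

+--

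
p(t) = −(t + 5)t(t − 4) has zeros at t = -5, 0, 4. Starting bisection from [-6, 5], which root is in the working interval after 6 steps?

midpoint -0.5: p = -10.125 < 0 → [-6, -0.5]
midpoint -3.25: p = -41.234375 < 0 → [-6, -3.25]
midpoint -4.625: p = -14.958984 < 0 → [-6, -4.625]
midpoint -5.3125: p = 15.4602 > 0 → [-5.3125, -4.625]
midpoint -4.96875: p = -1.3926 < 0 → [-5.3125, -4.96875]
midpoint -5.140625: p = 6.6078 > 0 → [-5.140625, -4.96875]

-5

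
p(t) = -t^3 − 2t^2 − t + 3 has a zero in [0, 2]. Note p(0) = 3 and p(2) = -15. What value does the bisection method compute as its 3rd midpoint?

t = 1 gives p = -1, negative; keep [0, 1]
t = 0.5 gives p = 1.875, positive; keep [0.5, 1]
t = 0.75 gives p = 0.703125, positive; keep [0.75, 1]

0.75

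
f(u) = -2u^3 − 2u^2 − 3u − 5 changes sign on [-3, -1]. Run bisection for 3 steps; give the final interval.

midpoint -2: f = 9 > 0 → [-2, -1]
midpoint -1.5: f = 1.75 > 0 → [-1.5, -1]
midpoint -1.25: f = -0.46875 < 0 → [-1.5, -1.25]

[-1.5, -1.25]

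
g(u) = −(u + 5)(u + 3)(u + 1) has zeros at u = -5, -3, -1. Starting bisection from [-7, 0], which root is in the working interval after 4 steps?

-5

u = -3.5 gives g = -1.875, negative; keep [-7, -3.5]
u = -5.25 gives g = 2.390625, positive; keep [-5.25, -3.5]
u = -4.375 gives g = -2.900391, negative; keep [-5.25, -4.375]
u = -4.8125 gives g = -1.2957, negative; keep [-5.25, -4.8125]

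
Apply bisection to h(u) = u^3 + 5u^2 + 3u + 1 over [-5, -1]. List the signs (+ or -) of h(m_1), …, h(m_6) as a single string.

m = -3, h(m) = 10 (+); new bracket [-5, -3]
m = -4, h(m) = 5 (+); new bracket [-5, -4]
m = -4.5, h(m) = -2.375 (−); new bracket [-4.5, -4]
m = -4.25, h(m) = 1.7969 (+); new bracket [-4.5, -4.25]
m = -4.375, h(m) = -0.1621 (−); new bracket [-4.375, -4.25]
m = -4.3125, h(m) = 0.8484 (+); new bracket [-4.375, -4.3125]

++-+-+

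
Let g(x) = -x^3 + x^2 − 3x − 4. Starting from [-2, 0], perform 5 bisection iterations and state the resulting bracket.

x = -1 gives g = 1, positive; keep [-1, 0]
x = -0.5 gives g = -2.125, negative; keep [-1, -0.5]
x = -0.75 gives g = -0.765625, negative; keep [-1, -0.75]
x = -0.875 gives g = 0.0605, positive; keep [-0.875, -0.75]
x = -0.8125 gives g = -0.366, negative; keep [-0.875, -0.8125]

[-0.875, -0.8125]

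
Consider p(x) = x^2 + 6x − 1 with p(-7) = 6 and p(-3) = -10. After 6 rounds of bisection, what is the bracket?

[-6.1875, -6.125]

midpoint -5: p = -6 < 0 → [-7, -5]
midpoint -6: p = -1 < 0 → [-7, -6]
midpoint -6.5: p = 2.25 > 0 → [-6.5, -6]
midpoint -6.25: p = 0.5625 > 0 → [-6.25, -6]
midpoint -6.125: p = -0.2344 < 0 → [-6.25, -6.125]
midpoint -6.1875: p = 0.1602 > 0 → [-6.1875, -6.125]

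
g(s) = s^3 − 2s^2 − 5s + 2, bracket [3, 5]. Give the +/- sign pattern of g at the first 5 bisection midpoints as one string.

++-+-

s = 4 gives g = 14, positive; keep [3, 4]
s = 3.5 gives g = 2.875, positive; keep [3, 3.5]
s = 3.25 gives g = -1.046875, negative; keep [3.25, 3.5]
s = 3.375 gives g = 0.7871, positive; keep [3.25, 3.375]
s = 3.3125 gives g = -0.1609, negative; keep [3.3125, 3.375]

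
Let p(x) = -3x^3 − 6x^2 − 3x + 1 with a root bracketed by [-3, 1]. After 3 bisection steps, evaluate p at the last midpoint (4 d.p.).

-2.3750

m = -1, p(m) = 1 (+); new bracket [-1, 1]
m = 0, p(m) = 1 (+); new bracket [0, 1]
m = 0.5, p(m) = -2.375 (−); new bracket [0, 0.5]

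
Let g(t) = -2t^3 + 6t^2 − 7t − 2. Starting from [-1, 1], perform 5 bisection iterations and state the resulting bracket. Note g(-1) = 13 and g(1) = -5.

midpoint 0: g = -2 < 0 → [-1, 0]
midpoint -0.5: g = 3.25 > 0 → [-0.5, 0]
midpoint -0.25: g = 0.15625 > 0 → [-0.25, 0]
midpoint -0.125: g = -1.0273 < 0 → [-0.25, -0.125]
midpoint -0.1875: g = -0.4634 < 0 → [-0.25, -0.1875]

[-0.25, -0.1875]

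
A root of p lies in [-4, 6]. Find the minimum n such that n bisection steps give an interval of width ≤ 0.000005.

21

Width after n steps is 10/2^n. Need 2^n ≥ 10/0.000005 = 2000000.
2^20 = 1048576 < 2000000 ≤ 2^21 = 2097152, so n = 21.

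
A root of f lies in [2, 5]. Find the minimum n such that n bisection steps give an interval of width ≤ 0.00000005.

26

Width after n steps is 3/2^n. Need 2^n ≥ 3/0.00000005 = 60000000.
2^25 = 33554432 < 60000000 ≤ 2^26 = 67108864, so n = 26.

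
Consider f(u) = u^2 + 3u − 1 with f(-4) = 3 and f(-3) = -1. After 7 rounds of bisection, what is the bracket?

[-3.3046875, -3.296875]

u = -3.5 gives f = 0.75, positive; keep [-3.5, -3]
u = -3.25 gives f = -0.1875, negative; keep [-3.5, -3.25]
u = -3.375 gives f = 0.265625, positive; keep [-3.375, -3.25]
u = -3.3125 gives f = 0.0352, positive; keep [-3.3125, -3.25]
u = -3.28125 gives f = -0.0771, negative; keep [-3.3125, -3.28125]
u = -3.296875 gives f = -0.0212, negative; keep [-3.3125, -3.296875]
u = -3.3046875 gives f = 0.0069, positive; keep [-3.3046875, -3.296875]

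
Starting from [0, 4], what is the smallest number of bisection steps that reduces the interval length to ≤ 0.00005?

Width after n steps is 4/2^n. Need 2^n ≥ 4/0.00005 = 80000.
2^16 = 65536 < 80000 ≤ 2^17 = 131072, so n = 17.

17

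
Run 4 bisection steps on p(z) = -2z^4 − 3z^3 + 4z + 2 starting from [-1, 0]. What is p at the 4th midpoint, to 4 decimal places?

0.0837

p(-0.5) = 0.25 > 0, so the root lies in [-1, -0.5]
p(-0.75) = -0.367188 < 0, so the root lies in [-0.75, -0.5]
p(-0.625) = -0.072754 < 0, so the root lies in [-0.625, -0.5]
p(-0.5625) = 0.0837 > 0, so the root lies in [-0.625, -0.5625]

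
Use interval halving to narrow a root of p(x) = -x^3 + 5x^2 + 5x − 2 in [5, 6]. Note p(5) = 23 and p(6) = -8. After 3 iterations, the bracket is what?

[5.75, 5.875]

p(5.5) = 10.375 > 0, so the root lies in [5.5, 6]
p(5.75) = 1.953125 > 0, so the root lies in [5.75, 6]
p(5.875) = -2.826172 < 0, so the root lies in [5.75, 5.875]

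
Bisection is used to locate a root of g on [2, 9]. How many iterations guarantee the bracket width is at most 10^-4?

17

Width after n steps is 7/2^n. Need 2^n ≥ 7/10^-4 = 70000.
2^16 = 65536 < 70000 ≤ 2^17 = 131072, so n = 17.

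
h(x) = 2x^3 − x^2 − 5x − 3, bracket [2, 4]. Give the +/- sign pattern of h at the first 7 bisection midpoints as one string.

++++-++

x = 3 gives h = 27, positive; keep [2, 3]
x = 2.5 gives h = 9.5, positive; keep [2, 2.5]
x = 2.25 gives h = 3.46875, positive; keep [2, 2.25]
x = 2.125 gives h = 1.0508, positive; keep [2, 2.125]
x = 2.0625 gives h = -0.019, negative; keep [2.0625, 2.125]
x = 2.09375 gives h = 0.5046, positive; keep [2.0625, 2.09375]
x = 2.078125 gives h = 0.24, positive; keep [2.0625, 2.078125]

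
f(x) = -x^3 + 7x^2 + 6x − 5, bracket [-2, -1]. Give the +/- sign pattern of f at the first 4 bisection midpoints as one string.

x = -1.5 gives f = 5.125, positive; keep [-1.5, -1]
x = -1.25 gives f = 0.390625, positive; keep [-1.25, -1]
x = -1.125 gives f = -1.466797, negative; keep [-1.25, -1.125]
x = -1.1875 gives f = -0.5793, negative; keep [-1.25, -1.1875]

++--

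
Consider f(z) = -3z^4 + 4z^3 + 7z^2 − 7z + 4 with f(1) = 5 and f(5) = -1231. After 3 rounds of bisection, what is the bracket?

[2, 2.5]

z = 3 gives f = -89, negative; keep [1, 3]
z = 2 gives f = 2, positive; keep [2, 3]
z = 2.5 gives f = -24.4375, negative; keep [2, 2.5]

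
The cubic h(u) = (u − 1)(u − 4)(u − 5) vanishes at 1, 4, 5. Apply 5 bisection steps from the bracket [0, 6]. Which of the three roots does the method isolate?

midpoint 3: h = 4 > 0 → [0, 3]
midpoint 1.5: h = 4.375 > 0 → [0, 1.5]
midpoint 0.75: h = -3.453125 < 0 → [0.75, 1.5]
midpoint 1.125: h = 1.3926 > 0 → [0.75, 1.125]
midpoint 0.9375: h = -0.7776 < 0 → [0.9375, 1.125]

1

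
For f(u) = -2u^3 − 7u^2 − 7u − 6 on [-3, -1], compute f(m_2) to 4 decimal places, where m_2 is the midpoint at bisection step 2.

u = -2 gives f = -4, negative; keep [-3, -2]
u = -2.5 gives f = -1, negative; keep [-3, -2.5]

-1.0000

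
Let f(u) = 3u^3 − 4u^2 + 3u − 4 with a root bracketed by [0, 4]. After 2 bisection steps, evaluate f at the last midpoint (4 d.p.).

-2.0000

m = 2, f(m) = 10 (+); new bracket [0, 2]
m = 1, f(m) = -2 (−); new bracket [1, 2]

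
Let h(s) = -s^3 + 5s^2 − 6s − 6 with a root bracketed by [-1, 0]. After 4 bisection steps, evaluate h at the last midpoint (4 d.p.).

0.8132

s = -0.5 gives h = -1.625, negative; keep [-1, -0.5]
s = -0.75 gives h = 1.734375, positive; keep [-0.75, -0.5]
s = -0.625 gives h = -0.052734, negative; keep [-0.75, -0.625]
s = -0.6875 gives h = 0.8132, positive; keep [-0.6875, -0.625]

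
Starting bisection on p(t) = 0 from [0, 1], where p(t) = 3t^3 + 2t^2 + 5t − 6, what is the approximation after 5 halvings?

0.71875

midpoint 0.5: p = -2.625 < 0 → [0.5, 1]
midpoint 0.75: p = 0.140625 > 0 → [0.5, 0.75]
midpoint 0.625: p = -1.361328 < 0 → [0.625, 0.75]
midpoint 0.6875: p = -0.6423 < 0 → [0.6875, 0.75]
midpoint 0.71875: p = -0.2591 < 0 → [0.71875, 0.75]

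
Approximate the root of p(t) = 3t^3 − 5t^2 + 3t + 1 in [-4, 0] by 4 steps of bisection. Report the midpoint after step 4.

midpoint -2: p = -49 < 0 → [-2, 0]
midpoint -1: p = -10 < 0 → [-1, 0]
midpoint -0.5: p = -2.125 < 0 → [-0.5, 0]
midpoint -0.25: p = -0.1094 < 0 → [-0.25, 0]

-0.25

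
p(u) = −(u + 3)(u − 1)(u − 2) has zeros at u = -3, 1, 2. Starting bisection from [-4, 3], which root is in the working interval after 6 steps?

-3

u = -0.5 gives p = -9.375, negative; keep [-4, -0.5]
u = -2.25 gives p = -10.359375, negative; keep [-4, -2.25]
u = -3.125 gives p = 2.642578, positive; keep [-3.125, -2.25]
u = -2.6875 gives p = -5.4016, negative; keep [-3.125, -2.6875]
u = -2.90625 gives p = -1.7967, negative; keep [-3.125, -2.90625]
u = -3.015625 gives p = 0.3147, positive; keep [-3.015625, -2.90625]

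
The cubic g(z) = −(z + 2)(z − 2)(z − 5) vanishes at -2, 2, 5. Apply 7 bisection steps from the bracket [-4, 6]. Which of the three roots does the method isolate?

midpoint 1: g = -12 < 0 → [-4, 1]
midpoint -1.5: g = -11.375 < 0 → [-4, -1.5]
midpoint -2.75: g = 27.609375 > 0 → [-2.75, -1.5]
midpoint -2.125: g = 3.6738 > 0 → [-2.125, -1.5]
midpoint -1.8125: g = -4.8699 < 0 → [-2.125, -1.8125]
midpoint -1.96875: g = -0.8643 < 0 → [-2.125, -1.96875]
midpoint -2.046875: g = 1.3368 > 0 → [-2.046875, -1.96875]

-2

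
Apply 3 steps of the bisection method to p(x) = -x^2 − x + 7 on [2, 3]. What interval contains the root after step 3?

[2.125, 2.25]

x = 2.5 gives p = -1.75, negative; keep [2, 2.5]
x = 2.25 gives p = -0.3125, negative; keep [2, 2.25]
x = 2.125 gives p = 0.359375, positive; keep [2.125, 2.25]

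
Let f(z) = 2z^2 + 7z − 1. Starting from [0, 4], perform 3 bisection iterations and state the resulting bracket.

[0, 0.5]

midpoint 2: f = 21 > 0 → [0, 2]
midpoint 1: f = 8 > 0 → [0, 1]
midpoint 0.5: f = 3 > 0 → [0, 0.5]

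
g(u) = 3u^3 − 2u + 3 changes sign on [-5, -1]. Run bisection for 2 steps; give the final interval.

u = -3 gives g = -72, negative; keep [-3, -1]
u = -2 gives g = -17, negative; keep [-2, -1]

[-2, -1]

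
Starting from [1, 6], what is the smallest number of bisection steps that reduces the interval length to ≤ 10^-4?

16

Width after n steps is 5/2^n. Need 2^n ≥ 5/10^-4 = 50000.
2^15 = 32768 < 50000 ≤ 2^16 = 65536, so n = 16.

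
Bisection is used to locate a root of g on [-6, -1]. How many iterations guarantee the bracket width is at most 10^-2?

Width after n steps is 5/2^n. Need 2^n ≥ 5/10^-2 = 500.
2^8 = 256 < 500 ≤ 2^9 = 512, so n = 9.

9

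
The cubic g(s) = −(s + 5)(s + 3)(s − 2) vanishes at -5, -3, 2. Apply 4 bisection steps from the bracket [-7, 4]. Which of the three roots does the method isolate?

m = -1.5, g(m) = 18.375 (+); new bracket [-1.5, 4]
m = 1.25, g(m) = 19.921875 (+); new bracket [1.25, 4]
m = 2.625, g(m) = -26.806641 (−); new bracket [1.25, 2.625]
m = 1.9375, g(m) = 2.1409 (+); new bracket [1.9375, 2.625]

2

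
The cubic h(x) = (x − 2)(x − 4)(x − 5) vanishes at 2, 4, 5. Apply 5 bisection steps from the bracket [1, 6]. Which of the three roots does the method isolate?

2

h(3.5) = 1.125 > 0, so the root lies in [1, 3.5]
h(2.25) = 1.203125 > 0, so the root lies in [1, 2.25]
h(1.625) = -3.005859 < 0, so the root lies in [1.625, 2.25]
h(1.9375) = -0.3948 < 0, so the root lies in [1.9375, 2.25]
h(2.09375) = 0.5194 > 0, so the root lies in [1.9375, 2.09375]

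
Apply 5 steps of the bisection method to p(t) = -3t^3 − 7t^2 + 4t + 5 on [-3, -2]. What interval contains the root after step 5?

t = -2.5 gives p = -1.875, negative; keep [-3, -2.5]
t = -2.75 gives p = 3.453125, positive; keep [-2.75, -2.5]
t = -2.625 gives p = 0.529297, positive; keep [-2.625, -2.5]
t = -2.5625 gives p = -0.7356, negative; keep [-2.625, -2.5625]
t = -2.59375 gives p = -0.1191, negative; keep [-2.625, -2.59375]

[-2.625, -2.59375]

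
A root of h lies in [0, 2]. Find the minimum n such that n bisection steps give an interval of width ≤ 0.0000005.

22

Width after n steps is 2/2^n. Need 2^n ≥ 2/0.0000005 = 4000000.
2^21 = 2097152 < 4000000 ≤ 2^22 = 4194304, so n = 22.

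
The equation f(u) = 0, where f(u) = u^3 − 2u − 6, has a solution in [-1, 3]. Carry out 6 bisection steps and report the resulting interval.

u = 1 gives f = -7, negative; keep [1, 3]
u = 2 gives f = -2, negative; keep [2, 3]
u = 2.5 gives f = 4.625, positive; keep [2, 2.5]
u = 2.25 gives f = 0.8906, positive; keep [2, 2.25]
u = 2.125 gives f = -0.6543, negative; keep [2.125, 2.25]
u = 2.1875 gives f = 0.0925, positive; keep [2.125, 2.1875]

[2.125, 2.1875]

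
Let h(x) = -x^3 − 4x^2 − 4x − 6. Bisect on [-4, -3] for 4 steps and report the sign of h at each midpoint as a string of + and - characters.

x = -3.5 gives h = 1.875, positive; keep [-3.5, -3]
x = -3.25 gives h = -0.921875, negative; keep [-3.5, -3.25]
x = -3.375 gives h = 0.380859, positive; keep [-3.375, -3.25]
x = -3.3125 gives h = -0.2937, negative; keep [-3.375, -3.3125]

+-+-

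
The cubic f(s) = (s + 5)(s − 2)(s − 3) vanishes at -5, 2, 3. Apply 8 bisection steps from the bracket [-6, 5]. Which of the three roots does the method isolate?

midpoint -0.5: f = 39.375 > 0 → [-6, -0.5]
midpoint -3.25: f = 57.421875 > 0 → [-6, -3.25]
midpoint -4.625: f = 18.943359 > 0 → [-6, -4.625]
midpoint -5.3125: f = -18.9954 < 0 → [-5.3125, -4.625]
midpoint -4.96875: f = 1.7354 > 0 → [-5.3125, -4.96875]
midpoint -5.140625: f = -8.1744 < 0 → [-5.140625, -4.96875]
midpoint -5.0546875: f = -3.1075 < 0 → [-5.0546875, -4.96875]
midpoint -5.01171875: f = -0.6583 < 0 → [-5.01171875, -4.96875]

-5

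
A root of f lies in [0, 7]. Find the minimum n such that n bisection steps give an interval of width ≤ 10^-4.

17

Width after n steps is 7/2^n. Need 2^n ≥ 7/10^-4 = 70000.
2^16 = 65536 < 70000 ≤ 2^17 = 131072, so n = 17.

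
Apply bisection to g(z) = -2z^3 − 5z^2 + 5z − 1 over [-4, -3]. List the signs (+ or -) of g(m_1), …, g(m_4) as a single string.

+-++

g(-3.5) = 6 > 0, so the root lies in [-3.5, -3]
g(-3.25) = -1.40625 < 0, so the root lies in [-3.5, -3.25]
g(-3.375) = 2.058594 > 0, so the root lies in [-3.375, -3.25]
g(-3.3125) = 0.2681 > 0, so the root lies in [-3.3125, -3.25]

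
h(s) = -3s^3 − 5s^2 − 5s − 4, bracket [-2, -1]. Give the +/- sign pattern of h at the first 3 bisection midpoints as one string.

m = -1.5, h(m) = 2.375 (+); new bracket [-1.5, -1]
m = -1.25, h(m) = 0.296875 (+); new bracket [-1.25, -1]
m = -1.125, h(m) = -0.431641 (−); new bracket [-1.25, -1.125]

++-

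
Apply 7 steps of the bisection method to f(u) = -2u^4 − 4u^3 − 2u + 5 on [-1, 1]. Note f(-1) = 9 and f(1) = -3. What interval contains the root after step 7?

[0.828125, 0.84375]

u = 0 gives f = 5, positive; keep [0, 1]
u = 0.5 gives f = 3.375, positive; keep [0.5, 1]
u = 0.75 gives f = 1.179688, positive; keep [0.75, 1]
u = 0.875 gives f = -0.6021, negative; keep [0.75, 0.875]
u = 0.8125 gives f = 0.3579, positive; keep [0.8125, 0.875]
u = 0.84375 gives f = -0.1039, negative; keep [0.8125, 0.84375]
u = 0.828125 gives f = 0.1314, positive; keep [0.828125, 0.84375]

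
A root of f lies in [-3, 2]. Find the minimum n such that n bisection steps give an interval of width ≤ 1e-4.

Width after n steps is 5/2^n. Need 2^n ≥ 5/1e-4 = 50000.
2^15 = 32768 < 50000 ≤ 2^16 = 65536, so n = 16.

16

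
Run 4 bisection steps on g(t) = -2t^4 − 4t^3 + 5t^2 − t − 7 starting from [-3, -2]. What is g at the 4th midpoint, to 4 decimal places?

t = -2.5 gives g = 11.125, positive; keep [-3, -2.5]
t = -2.75 gives g = 2.367188, positive; keep [-3, -2.75]
t = -2.875 gives g = -4.383301, negative; keep [-2.875, -2.75]
t = -2.8125 gives g = -0.7886, negative; keep [-2.8125, -2.75]

-0.7886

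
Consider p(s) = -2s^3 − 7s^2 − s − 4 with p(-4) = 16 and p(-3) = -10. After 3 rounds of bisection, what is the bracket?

m = -3.5, p(m) = -0.5 (−); new bracket [-4, -3.5]
m = -3.75, p(m) = 6.78125 (+); new bracket [-3.75, -3.5]
m = -3.625, p(m) = 2.910156 (+); new bracket [-3.625, -3.5]

[-3.625, -3.5]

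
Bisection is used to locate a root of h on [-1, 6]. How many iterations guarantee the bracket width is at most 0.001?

13

Width after n steps is 7/2^n. Need 2^n ≥ 7/0.001 = 7000.
2^12 = 4096 < 7000 ≤ 2^13 = 8192, so n = 13.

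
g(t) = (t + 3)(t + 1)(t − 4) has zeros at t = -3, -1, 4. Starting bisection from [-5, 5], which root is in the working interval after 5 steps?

4

g(0) = -12 < 0, so the root lies in [0, 5]
g(2.5) = -28.875 < 0, so the root lies in [2.5, 5]
g(3.75) = -8.015625 < 0, so the root lies in [3.75, 5]
g(4.375) = 14.8652 > 0, so the root lies in [3.75, 4.375]
g(4.0625) = 2.2346 > 0, so the root lies in [3.75, 4.0625]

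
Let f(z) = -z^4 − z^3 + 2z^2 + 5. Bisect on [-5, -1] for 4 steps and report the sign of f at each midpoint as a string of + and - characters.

midpoint -3: f = -31 < 0 → [-3, -1]
midpoint -2: f = 5 > 0 → [-3, -2]
midpoint -2.5: f = -5.9375 < 0 → [-2.5, -2]
midpoint -2.25: f = 0.8867 > 0 → [-2.5, -2.25]

-+-+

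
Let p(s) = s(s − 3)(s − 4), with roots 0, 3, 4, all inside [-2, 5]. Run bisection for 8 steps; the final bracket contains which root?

0

midpoint 1.5: p = 5.625 > 0 → [-2, 1.5]
midpoint -0.25: p = -3.453125 < 0 → [-0.25, 1.5]
midpoint 0.625: p = 5.009766 > 0 → [-0.25, 0.625]
midpoint 0.1875: p = 2.0105 > 0 → [-0.25, 0.1875]
midpoint -0.03125: p = -0.3819 < 0 → [-0.03125, 0.1875]
midpoint 0.078125: p = 0.8953 > 0 → [-0.03125, 0.078125]
midpoint 0.0234375: p = 0.2774 > 0 → [-0.03125, 0.0234375]
midpoint -0.00390625: p = -0.047 < 0 → [-0.00390625, 0.0234375]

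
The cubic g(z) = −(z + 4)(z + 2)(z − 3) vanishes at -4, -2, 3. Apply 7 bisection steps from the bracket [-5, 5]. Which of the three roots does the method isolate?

3

m = 0, g(m) = 24 (+); new bracket [0, 5]
m = 2.5, g(m) = 14.625 (+); new bracket [2.5, 5]
m = 3.75, g(m) = -33.421875 (−); new bracket [2.5, 3.75]
m = 3.125, g(m) = -4.5645 (−); new bracket [2.5, 3.125]
m = 2.8125, g(m) = 6.1472 (+); new bracket [2.8125, 3.125]
m = 2.96875, g(m) = 1.0821 (+); new bracket [2.96875, 3.125]
m = 3.046875, g(m) = -1.6671 (−); new bracket [2.96875, 3.046875]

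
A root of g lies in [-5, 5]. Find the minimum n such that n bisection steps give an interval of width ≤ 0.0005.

Width after n steps is 10/2^n. Need 2^n ≥ 10/0.0005 = 20000.
2^14 = 16384 < 20000 ≤ 2^15 = 32768, so n = 15.

15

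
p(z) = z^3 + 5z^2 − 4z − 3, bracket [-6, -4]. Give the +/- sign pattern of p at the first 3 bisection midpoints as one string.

midpoint -5: p = 17 > 0 → [-6, -5]
midpoint -5.5: p = 3.875 > 0 → [-6, -5.5]
midpoint -5.75: p = -4.796875 < 0 → [-5.75, -5.5]

++-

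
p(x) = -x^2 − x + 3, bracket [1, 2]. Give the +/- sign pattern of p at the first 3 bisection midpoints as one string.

m = 1.5, p(m) = -0.75 (−); new bracket [1, 1.5]
m = 1.25, p(m) = 0.1875 (+); new bracket [1.25, 1.5]
m = 1.375, p(m) = -0.265625 (−); new bracket [1.25, 1.375]

-+-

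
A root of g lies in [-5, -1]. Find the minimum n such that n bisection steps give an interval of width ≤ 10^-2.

9

Width after n steps is 4/2^n. Need 2^n ≥ 4/10^-2 = 400.
2^8 = 256 < 400 ≤ 2^9 = 512, so n = 9.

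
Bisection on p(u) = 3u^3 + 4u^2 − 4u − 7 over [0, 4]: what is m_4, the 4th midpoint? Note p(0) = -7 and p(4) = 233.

midpoint 2: p = 25 > 0 → [0, 2]
midpoint 1: p = -4 < 0 → [1, 2]
midpoint 1.5: p = 6.125 > 0 → [1, 1.5]
midpoint 1.25: p = 0.1094 > 0 → [1, 1.25]

1.25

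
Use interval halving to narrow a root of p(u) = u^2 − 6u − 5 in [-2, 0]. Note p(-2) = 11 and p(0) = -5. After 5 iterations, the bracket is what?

midpoint -1: p = 2 > 0 → [-1, 0]
midpoint -0.5: p = -1.75 < 0 → [-1, -0.5]
midpoint -0.75: p = 0.0625 > 0 → [-0.75, -0.5]
midpoint -0.625: p = -0.8594 < 0 → [-0.75, -0.625]
midpoint -0.6875: p = -0.4023 < 0 → [-0.75, -0.6875]

[-0.75, -0.6875]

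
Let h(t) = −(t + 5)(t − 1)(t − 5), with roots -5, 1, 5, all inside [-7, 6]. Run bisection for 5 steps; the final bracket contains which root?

-5

m = -0.5, h(m) = -37.125 (−); new bracket [-7, -0.5]
m = -3.75, h(m) = -51.953125 (−); new bracket [-7, -3.75]
m = -5.375, h(m) = 24.802734 (+); new bracket [-5.375, -3.75]
m = -4.5625, h(m) = -23.2712 (−); new bracket [-5.375, -4.5625]
m = -4.96875, h(m) = -1.8594 (−); new bracket [-5.375, -4.96875]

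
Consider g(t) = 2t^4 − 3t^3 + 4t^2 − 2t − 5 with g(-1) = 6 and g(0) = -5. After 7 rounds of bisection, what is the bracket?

m = -0.5, g(m) = -2.5 (−); new bracket [-1, -0.5]
m = -0.75, g(m) = 0.648438 (+); new bracket [-0.75, -0.5]
m = -0.625, g(m) = -1.149902 (−); new bracket [-0.75, -0.625]
m = -0.6875, g(m) = -0.3127 (−); new bracket [-0.75, -0.6875]
m = -0.71875, g(m) = 0.1516 (+); new bracket [-0.71875, -0.6875]
m = -0.703125, g(m) = -0.0845 (−); new bracket [-0.71875, -0.703125]
m = -0.7109375, g(m) = 0.0325 (+); new bracket [-0.7109375, -0.703125]

[-0.7109375, -0.703125]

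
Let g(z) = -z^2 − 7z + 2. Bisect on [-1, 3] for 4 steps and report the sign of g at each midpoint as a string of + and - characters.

-+-+

g(1) = -6 < 0, so the root lies in [-1, 1]
g(0) = 2 > 0, so the root lies in [0, 1]
g(0.5) = -1.75 < 0, so the root lies in [0, 0.5]
g(0.25) = 0.1875 > 0, so the root lies in [0.25, 0.5]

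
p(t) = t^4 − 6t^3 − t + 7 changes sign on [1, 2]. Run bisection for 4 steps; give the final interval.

[1.0625, 1.125]

p(1.5) = -9.6875 < 0, so the root lies in [1, 1.5]
p(1.25) = -3.527344 < 0, so the root lies in [1, 1.25]
p(1.125) = -1.066162 < 0, so the root lies in [1, 1.125]
p(1.0625) = 0.0152 > 0, so the root lies in [1.0625, 1.125]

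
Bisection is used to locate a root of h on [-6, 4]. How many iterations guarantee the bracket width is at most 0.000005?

21

Width after n steps is 10/2^n. Need 2^n ≥ 10/0.000005 = 2000000.
2^20 = 1048576 < 2000000 ≤ 2^21 = 2097152, so n = 21.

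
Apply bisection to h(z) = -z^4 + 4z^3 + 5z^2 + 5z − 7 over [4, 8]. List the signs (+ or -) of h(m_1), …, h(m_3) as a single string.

-+-

z = 6 gives h = -229, negative; keep [4, 6]
z = 5 gives h = 18, positive; keep [5, 6]
z = 5.5 gives h = -77.8125, negative; keep [5, 5.5]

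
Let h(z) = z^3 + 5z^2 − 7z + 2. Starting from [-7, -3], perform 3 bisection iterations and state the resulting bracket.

[-6.5, -6]

midpoint -5: h = 37 > 0 → [-7, -5]
midpoint -6: h = 8 > 0 → [-7, -6]
midpoint -6.5: h = -15.875 < 0 → [-6.5, -6]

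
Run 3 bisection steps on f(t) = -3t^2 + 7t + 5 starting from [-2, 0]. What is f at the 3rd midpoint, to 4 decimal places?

-1.9375

midpoint -1: f = -5 < 0 → [-1, 0]
midpoint -0.5: f = 0.75 > 0 → [-1, -0.5]
midpoint -0.75: f = -1.9375 < 0 → [-0.75, -0.5]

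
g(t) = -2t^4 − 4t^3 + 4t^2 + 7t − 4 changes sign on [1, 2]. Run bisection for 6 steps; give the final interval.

[1.125, 1.140625]

t = 1.5 gives g = -8.125, negative; keep [1, 1.5]
t = 1.25 gives g = -1.695312, negative; keep [1, 1.25]
t = 1.125 gives g = 0.038574, positive; keep [1.125, 1.25]
t = 1.1875 gives g = -0.7222, negative; keep [1.125, 1.1875]
t = 1.15625 gives g = -0.3165, negative; keep [1.125, 1.15625]
t = 1.140625 gives g = -0.1328, negative; keep [1.125, 1.140625]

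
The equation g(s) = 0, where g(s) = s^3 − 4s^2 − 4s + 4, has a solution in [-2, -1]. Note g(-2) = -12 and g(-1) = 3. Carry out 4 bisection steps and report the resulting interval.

[-1.375, -1.3125]

m = -1.5, g(m) = -2.375 (−); new bracket [-1.5, -1]
m = -1.25, g(m) = 0.796875 (+); new bracket [-1.5, -1.25]
m = -1.375, g(m) = -0.662109 (−); new bracket [-1.375, -1.25]
m = -1.3125, g(m) = 0.0984 (+); new bracket [-1.375, -1.3125]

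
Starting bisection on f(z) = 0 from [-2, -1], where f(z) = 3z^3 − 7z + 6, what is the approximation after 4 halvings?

m = -1.5, f(m) = 6.375 (+); new bracket [-2, -1.5]
m = -1.75, f(m) = 2.171875 (+); new bracket [-2, -1.75]
m = -1.875, f(m) = -0.650391 (−); new bracket [-1.875, -1.75]
m = -1.8125, f(m) = 0.8245 (+); new bracket [-1.875, -1.8125]

-1.8125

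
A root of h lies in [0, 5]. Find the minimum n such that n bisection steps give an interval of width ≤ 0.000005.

Width after n steps is 5/2^n. Need 2^n ≥ 5/0.000005 = 1000000.
2^19 = 524288 < 1000000 ≤ 2^20 = 1048576, so n = 20.

20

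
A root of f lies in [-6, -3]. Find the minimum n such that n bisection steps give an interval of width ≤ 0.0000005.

Width after n steps is 3/2^n. Need 2^n ≥ 3/0.0000005 = 6000000.
2^22 = 4194304 < 6000000 ≤ 2^23 = 8388608, so n = 23.

23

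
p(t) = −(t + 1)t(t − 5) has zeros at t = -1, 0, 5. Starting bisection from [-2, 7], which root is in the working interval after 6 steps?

5

midpoint 2.5: p = 21.875 > 0 → [2.5, 7]
midpoint 4.75: p = 6.828125 > 0 → [4.75, 7]
midpoint 5.875: p = -35.341797 < 0 → [4.75, 5.875]
midpoint 5.3125: p = -10.4797 < 0 → [4.75, 5.3125]
midpoint 5.03125: p = -0.9483 < 0 → [4.75, 5.03125]
midpoint 4.890625: p = 3.151 > 0 → [4.890625, 5.03125]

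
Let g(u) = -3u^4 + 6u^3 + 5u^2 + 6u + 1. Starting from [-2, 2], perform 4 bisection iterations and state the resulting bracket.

[-0.25, 0]

midpoint 0: g = 1 > 0 → [-2, 0]
midpoint -1: g = -9 < 0 → [-1, 0]
midpoint -0.5: g = -1.6875 < 0 → [-0.5, 0]
midpoint -0.25: g = -0.293 < 0 → [-0.25, 0]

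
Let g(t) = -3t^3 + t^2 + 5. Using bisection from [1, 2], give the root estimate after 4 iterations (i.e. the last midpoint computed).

1.3125

g(1.5) = -2.875 < 0, so the root lies in [1, 1.5]
g(1.25) = 0.703125 > 0, so the root lies in [1.25, 1.5]
g(1.375) = -0.908203 < 0, so the root lies in [1.25, 1.375]
g(1.3125) = -0.0603 < 0, so the root lies in [1.25, 1.3125]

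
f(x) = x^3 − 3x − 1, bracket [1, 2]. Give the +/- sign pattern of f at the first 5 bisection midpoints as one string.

---++

m = 1.5, f(m) = -2.125 (−); new bracket [1.5, 2]
m = 1.75, f(m) = -0.890625 (−); new bracket [1.75, 2]
m = 1.875, f(m) = -0.033203 (−); new bracket [1.875, 2]
m = 1.9375, f(m) = 0.4607 (+); new bracket [1.875, 1.9375]
m = 1.90625, f(m) = 0.2082 (+); new bracket [1.875, 1.90625]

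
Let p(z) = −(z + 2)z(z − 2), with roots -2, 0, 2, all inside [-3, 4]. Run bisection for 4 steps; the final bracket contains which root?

2

m = 0.5, p(m) = 1.875 (+); new bracket [0.5, 4]
m = 2.25, p(m) = -2.390625 (−); new bracket [0.5, 2.25]
m = 1.375, p(m) = 2.900391 (+); new bracket [1.375, 2.25]
m = 1.8125, p(m) = 1.2957 (+); new bracket [1.8125, 2.25]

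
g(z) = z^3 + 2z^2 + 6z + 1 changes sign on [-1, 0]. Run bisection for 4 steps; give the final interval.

[-0.1875, -0.125]

z = -0.5 gives g = -1.625, negative; keep [-0.5, 0]
z = -0.25 gives g = -0.390625, negative; keep [-0.25, 0]
z = -0.125 gives g = 0.279297, positive; keep [-0.25, -0.125]
z = -0.1875 gives g = -0.0613, negative; keep [-0.1875, -0.125]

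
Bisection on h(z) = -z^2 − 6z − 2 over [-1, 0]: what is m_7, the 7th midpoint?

-0.3515625

midpoint -0.5: h = 0.75 > 0 → [-0.5, 0]
midpoint -0.25: h = -0.5625 < 0 → [-0.5, -0.25]
midpoint -0.375: h = 0.109375 > 0 → [-0.375, -0.25]
midpoint -0.3125: h = -0.2227 < 0 → [-0.375, -0.3125]
midpoint -0.34375: h = -0.0557 < 0 → [-0.375, -0.34375]
midpoint -0.359375: h = 0.0271 > 0 → [-0.359375, -0.34375]
midpoint -0.3515625: h = -0.0142 < 0 → [-0.359375, -0.3515625]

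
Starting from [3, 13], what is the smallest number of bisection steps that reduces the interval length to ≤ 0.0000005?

Width after n steps is 10/2^n. Need 2^n ≥ 10/0.0000005 = 20000000.
2^24 = 16777216 < 20000000 ≤ 2^25 = 33554432, so n = 25.

25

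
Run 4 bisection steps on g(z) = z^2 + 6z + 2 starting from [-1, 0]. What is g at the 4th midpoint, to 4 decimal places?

0.2227

m = -0.5, g(m) = -0.75 (−); new bracket [-0.5, 0]
m = -0.25, g(m) = 0.5625 (+); new bracket [-0.5, -0.25]
m = -0.375, g(m) = -0.109375 (−); new bracket [-0.375, -0.25]
m = -0.3125, g(m) = 0.2227 (+); new bracket [-0.375, -0.3125]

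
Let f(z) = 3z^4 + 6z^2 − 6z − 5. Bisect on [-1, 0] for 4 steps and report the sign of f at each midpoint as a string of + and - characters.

m = -0.5, f(m) = -0.3125 (−); new bracket [-1, -0.5]
m = -0.75, f(m) = 3.824219 (+); new bracket [-0.75, -0.5]
m = -0.625, f(m) = 1.551514 (+); new bracket [-0.625, -0.5]
m = -0.5625, f(m) = 0.5738 (+); new bracket [-0.5625, -0.5]

-+++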